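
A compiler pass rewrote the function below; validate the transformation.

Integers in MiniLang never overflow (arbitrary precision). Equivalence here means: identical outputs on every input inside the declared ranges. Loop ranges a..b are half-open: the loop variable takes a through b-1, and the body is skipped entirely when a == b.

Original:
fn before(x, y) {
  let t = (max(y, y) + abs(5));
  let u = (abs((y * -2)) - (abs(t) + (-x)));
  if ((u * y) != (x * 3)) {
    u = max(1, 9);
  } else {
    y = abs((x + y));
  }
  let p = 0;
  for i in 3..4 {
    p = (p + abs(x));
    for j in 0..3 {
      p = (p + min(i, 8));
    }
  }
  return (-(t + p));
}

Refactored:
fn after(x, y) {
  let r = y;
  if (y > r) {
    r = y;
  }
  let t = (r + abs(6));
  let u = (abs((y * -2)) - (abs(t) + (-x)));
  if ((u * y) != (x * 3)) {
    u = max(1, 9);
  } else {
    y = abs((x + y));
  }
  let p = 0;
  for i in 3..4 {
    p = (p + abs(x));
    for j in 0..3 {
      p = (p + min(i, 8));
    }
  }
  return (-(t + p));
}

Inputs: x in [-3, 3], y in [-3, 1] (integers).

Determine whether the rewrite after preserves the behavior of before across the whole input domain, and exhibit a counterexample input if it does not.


Evaluate both at x=-3, y=-3.
before: t := 2 | u := 1 | ((u * y) != (x * 3)): true | u := 9 | p := 0 | iter i=3: | p := 3 | iter j=0: | p := 6 | iter j=1: | p := 9 | iter j=2: | p := 12 | result -14
after: r := -3 | (y > r): false | t := 3 | u := 0 | ((u * y) != (x * 3)): true | u := 9 | p := 0 | iter i=3: | p := 3 | iter j=0: | p := 6 | iter j=1: | p := 9 | iter j=2: | p := 12 | result -15
-14 != -15, so the rewrite changes behavior.
verdict: not equivalent; witness: x=-3, y=-3


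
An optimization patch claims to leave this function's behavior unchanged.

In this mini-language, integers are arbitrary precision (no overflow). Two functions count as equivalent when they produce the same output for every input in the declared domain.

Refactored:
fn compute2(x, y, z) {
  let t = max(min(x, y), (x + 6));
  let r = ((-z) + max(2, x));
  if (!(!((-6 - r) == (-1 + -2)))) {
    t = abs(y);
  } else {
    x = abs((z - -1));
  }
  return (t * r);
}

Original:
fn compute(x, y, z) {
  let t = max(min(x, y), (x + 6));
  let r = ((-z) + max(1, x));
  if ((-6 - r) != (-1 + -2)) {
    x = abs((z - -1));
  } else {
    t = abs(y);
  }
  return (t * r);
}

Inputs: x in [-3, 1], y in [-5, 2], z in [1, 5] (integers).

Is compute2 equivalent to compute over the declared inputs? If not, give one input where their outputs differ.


At x=-3, y=-5, z=1: compute gives 0, compute2 gives 3.
verdict: not equivalent; witness: x=-3, y=-5, z=1


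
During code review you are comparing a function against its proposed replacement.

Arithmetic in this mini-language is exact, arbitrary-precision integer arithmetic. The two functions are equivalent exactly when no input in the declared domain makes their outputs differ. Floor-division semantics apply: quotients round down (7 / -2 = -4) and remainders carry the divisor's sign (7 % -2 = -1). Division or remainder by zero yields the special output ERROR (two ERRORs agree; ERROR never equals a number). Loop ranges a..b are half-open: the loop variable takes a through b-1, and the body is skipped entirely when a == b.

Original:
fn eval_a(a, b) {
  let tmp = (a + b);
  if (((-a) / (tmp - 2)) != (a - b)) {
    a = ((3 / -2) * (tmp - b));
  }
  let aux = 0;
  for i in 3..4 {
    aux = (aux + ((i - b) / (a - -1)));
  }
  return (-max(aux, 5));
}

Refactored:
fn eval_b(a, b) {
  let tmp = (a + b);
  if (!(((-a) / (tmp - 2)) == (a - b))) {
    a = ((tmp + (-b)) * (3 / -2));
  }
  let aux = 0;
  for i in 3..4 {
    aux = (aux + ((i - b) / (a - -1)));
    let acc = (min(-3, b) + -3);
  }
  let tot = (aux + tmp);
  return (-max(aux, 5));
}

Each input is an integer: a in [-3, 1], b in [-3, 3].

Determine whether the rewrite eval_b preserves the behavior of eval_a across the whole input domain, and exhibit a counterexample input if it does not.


Behavior is preserved: although min/max/abs usage differs, plus arithmetic usage differs, plus statement counts differ, plus comparison usage differs, plus local variable names differ, plus constant usage differs, plus boolean connective usage differs, the outputs never diverge.
Spot check at a=1, b=-2 — eval_a: tmp = -1; (((-a) / (tmp - 2)) != (a - b)) -> true; a = -2; aux = 0; [i=3]; aux = -5; return -5. eval_b: tmp = -1; (!(((-a) / (tmp - 2)) == (a - b))) -> true; a = -2; aux = 0; [i=3]; aux = -5; acc = -6; tot = -6; return -5. Both give -5.
Sweeping the whole domain (35 inputs) finds no disagreement.
verdict: equivalent


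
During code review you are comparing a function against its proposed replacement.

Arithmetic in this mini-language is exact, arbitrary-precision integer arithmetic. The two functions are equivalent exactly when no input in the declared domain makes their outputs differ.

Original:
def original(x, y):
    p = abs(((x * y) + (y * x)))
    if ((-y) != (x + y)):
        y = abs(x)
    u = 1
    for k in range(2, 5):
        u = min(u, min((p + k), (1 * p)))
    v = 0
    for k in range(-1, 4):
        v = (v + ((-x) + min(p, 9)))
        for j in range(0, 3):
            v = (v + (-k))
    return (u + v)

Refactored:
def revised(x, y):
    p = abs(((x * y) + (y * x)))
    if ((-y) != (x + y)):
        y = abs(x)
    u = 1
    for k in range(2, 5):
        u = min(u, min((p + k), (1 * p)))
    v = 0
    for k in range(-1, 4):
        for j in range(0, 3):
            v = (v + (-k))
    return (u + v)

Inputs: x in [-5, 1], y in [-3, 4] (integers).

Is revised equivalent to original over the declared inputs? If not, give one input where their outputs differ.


On input x=-5, y=-3, original returns 56 while revised returns -14.
verdict: not equivalent; witness: x=-5, y=-3


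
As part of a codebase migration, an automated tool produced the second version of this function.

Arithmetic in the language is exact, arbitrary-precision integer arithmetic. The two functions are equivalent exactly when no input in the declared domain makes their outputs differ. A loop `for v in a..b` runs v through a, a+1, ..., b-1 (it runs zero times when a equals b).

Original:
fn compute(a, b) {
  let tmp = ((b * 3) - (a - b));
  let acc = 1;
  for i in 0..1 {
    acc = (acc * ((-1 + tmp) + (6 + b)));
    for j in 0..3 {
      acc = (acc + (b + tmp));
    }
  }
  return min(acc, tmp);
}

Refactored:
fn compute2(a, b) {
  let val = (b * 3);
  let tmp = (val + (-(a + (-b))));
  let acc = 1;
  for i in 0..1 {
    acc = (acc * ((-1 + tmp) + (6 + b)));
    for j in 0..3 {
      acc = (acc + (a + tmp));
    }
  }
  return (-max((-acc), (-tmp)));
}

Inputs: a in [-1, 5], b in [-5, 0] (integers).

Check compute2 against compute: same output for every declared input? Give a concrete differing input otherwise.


Take a=-1, b=-5.
compute: tmp becomes -19; next acc becomes 1; next at i=0:; next acc becomes -19; next at j=0:; next acc becomes -43; next at j=1:; next acc becomes -67; next at j=2:; next acc becomes -91; next final value -91
compute2: val becomes -15; next tmp becomes -19; next acc becomes 1; next at i=0:; next acc becomes -19; next at j=0:; next acc becomes -39; next at j=1:; next acc becomes -59; next at j=2:; next acc becomes -79; next final value -79
-91 against -79: the behavior changed.
verdict: not equivalent; witness: a=-1, b=-5


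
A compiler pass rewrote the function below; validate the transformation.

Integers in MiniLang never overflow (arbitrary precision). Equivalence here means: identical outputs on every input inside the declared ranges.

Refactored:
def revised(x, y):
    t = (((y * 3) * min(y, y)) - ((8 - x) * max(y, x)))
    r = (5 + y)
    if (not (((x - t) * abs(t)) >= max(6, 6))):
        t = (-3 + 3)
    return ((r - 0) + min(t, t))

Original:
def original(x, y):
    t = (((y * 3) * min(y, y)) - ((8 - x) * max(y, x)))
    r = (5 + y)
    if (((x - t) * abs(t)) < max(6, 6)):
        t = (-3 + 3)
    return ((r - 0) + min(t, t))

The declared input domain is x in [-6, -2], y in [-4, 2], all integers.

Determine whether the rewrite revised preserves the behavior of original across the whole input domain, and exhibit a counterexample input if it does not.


This is a faithful refactor — boolean connective usage differs, and comparison usage differs, but the computed results match everywhere.
Spot check at x=-4, y=-2 — original: t becomes 36; next r becomes 3; next (((x - t) * abs(t)) < max(6, 6)) evaluates to true; next t becomes 0; next final value 3. revised: t becomes 36; next r becomes 3; next (not (((x - t) * abs(t)) >= max(6, 6))) evaluates to true; next t becomes 0; next final value 3. Both give 3.
Checked all 35 inputs in the declared domain: the outputs agree on every one.
verdict: equivalent


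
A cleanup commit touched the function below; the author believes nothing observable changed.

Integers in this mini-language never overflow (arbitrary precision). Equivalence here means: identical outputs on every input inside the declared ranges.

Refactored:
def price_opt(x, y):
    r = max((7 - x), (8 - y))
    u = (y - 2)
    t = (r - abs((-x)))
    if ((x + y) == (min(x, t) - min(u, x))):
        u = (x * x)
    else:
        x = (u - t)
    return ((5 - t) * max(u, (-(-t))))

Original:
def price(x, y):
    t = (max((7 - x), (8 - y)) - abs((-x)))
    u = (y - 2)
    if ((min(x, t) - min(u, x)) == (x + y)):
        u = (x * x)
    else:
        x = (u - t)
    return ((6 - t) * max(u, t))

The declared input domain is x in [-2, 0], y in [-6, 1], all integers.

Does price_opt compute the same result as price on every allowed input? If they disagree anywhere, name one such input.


The rewrite breaks on x=-2, y=-6, where the results are -72 and -84.
price: t=12, then u=-8, then ((min(x, t) - min(u, x)) == (x + y)) is false, then x=-20, then returns -72
price_opt: r=14, then u=-8, then t=12, then ((x + y) == (min(x, t) - min(u, x))) is false, then x=-20, then returns -84
verdict: not equivalent; witness: x=-2, y=-6


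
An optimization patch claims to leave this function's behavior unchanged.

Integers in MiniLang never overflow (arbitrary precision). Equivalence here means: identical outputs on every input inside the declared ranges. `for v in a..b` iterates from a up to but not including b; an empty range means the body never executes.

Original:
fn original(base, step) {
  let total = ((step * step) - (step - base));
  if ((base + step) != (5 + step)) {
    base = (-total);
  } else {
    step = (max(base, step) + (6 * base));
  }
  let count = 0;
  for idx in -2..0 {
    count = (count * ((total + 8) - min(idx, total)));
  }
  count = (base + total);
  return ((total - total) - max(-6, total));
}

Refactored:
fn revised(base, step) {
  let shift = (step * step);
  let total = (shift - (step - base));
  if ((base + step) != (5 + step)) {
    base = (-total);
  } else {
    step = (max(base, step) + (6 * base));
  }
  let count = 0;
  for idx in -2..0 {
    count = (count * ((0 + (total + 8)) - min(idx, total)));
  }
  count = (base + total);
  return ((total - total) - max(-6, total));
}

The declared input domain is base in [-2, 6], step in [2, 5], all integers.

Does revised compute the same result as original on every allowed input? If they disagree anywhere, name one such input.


The two versions differ — the changes include local variable names differ, plus statement counts differ, plus constant usage differs, plus arithmetic usage differs.
Tracing base=3, step=5: original: total becomes 23; next ((base + step) != (5 + step)) evaluates to true; next base becomes -23; next count becomes 0; next at idx=-2:; next count becomes 0; next at idx=-1:; next count becomes 0; next count becomes 0; next final value -23 | revised: shift becomes 25; next total becomes 23; next ((base + step) != (5 + step)) evaluates to true; next base becomes -23; next count becomes 0; next at idx=-2:; next count becomes 0; next at idx=-1:; next count becomes 0; next count becomes 0; next final value -23 — matching result -23.
Sweeping the whole domain (36 inputs) finds no disagreement.
verdict: equivalent


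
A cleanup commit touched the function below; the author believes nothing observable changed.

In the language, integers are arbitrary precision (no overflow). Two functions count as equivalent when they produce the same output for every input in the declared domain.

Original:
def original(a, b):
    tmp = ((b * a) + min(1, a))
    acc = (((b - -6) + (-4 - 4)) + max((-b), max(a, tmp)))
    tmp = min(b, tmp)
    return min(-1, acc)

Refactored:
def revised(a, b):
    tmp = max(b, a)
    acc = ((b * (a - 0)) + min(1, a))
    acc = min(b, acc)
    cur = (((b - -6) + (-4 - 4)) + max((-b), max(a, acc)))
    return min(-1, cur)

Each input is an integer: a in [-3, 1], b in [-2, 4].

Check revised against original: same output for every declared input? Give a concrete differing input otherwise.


Not equivalent: a=-3, b=-2 separates them (-1 vs -2).
original: tmp := 3 | acc := -1 | tmp := -2 | result -1
revised: tmp := -2 | acc := 3 | acc := -2 | cur := -2 | result -2
verdict: not equivalent; witness: a=-3, b=-2


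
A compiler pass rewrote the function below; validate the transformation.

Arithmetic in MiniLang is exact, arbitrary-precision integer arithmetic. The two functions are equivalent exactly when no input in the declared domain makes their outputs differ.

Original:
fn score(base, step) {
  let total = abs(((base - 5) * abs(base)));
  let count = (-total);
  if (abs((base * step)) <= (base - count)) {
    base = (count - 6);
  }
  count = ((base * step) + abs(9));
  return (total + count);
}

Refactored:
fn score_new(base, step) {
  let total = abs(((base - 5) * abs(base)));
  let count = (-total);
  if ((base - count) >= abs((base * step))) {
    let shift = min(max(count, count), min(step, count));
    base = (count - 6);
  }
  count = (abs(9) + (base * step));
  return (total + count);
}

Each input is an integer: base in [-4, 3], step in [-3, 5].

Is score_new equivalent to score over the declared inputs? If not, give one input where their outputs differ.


Differences: min/max/abs usage differs, and comparison usage differs, and local variable names differ, and statement counts differ — yet all 72 inputs agree.
verdict: equivalent


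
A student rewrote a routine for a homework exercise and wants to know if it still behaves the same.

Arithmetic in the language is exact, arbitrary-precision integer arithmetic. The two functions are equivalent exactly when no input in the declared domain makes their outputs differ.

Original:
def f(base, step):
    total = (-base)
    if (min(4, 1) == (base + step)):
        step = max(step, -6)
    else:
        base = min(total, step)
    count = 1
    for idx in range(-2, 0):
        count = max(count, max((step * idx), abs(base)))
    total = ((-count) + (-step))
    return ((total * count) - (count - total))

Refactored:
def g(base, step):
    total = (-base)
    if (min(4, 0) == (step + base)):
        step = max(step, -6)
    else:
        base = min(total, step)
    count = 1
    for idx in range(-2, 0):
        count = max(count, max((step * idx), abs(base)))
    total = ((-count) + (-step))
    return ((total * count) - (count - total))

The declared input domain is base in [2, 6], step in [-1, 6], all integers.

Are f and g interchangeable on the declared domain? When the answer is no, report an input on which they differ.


The suspicious edit (`1` became `0`) never changes the result for any input inside the declared domain.
Tracing base=3, step=5: f: total = -3; (min(4, 1) == (base + step)) -> false; base = -3; count = 1; [idx=-2]; count = 3; [idx=-1]; count = 3; total = -8; return -35 | g: total = -3; (min(4, 0) == (step + base)) -> false; base = -3; count = 1; [idx=-2]; count = 3; [idx=-1]; count = 3; total = -8; return -35 — matching result -35.
Every one of the 40 inputs gives matching results.
verdict: equivalent


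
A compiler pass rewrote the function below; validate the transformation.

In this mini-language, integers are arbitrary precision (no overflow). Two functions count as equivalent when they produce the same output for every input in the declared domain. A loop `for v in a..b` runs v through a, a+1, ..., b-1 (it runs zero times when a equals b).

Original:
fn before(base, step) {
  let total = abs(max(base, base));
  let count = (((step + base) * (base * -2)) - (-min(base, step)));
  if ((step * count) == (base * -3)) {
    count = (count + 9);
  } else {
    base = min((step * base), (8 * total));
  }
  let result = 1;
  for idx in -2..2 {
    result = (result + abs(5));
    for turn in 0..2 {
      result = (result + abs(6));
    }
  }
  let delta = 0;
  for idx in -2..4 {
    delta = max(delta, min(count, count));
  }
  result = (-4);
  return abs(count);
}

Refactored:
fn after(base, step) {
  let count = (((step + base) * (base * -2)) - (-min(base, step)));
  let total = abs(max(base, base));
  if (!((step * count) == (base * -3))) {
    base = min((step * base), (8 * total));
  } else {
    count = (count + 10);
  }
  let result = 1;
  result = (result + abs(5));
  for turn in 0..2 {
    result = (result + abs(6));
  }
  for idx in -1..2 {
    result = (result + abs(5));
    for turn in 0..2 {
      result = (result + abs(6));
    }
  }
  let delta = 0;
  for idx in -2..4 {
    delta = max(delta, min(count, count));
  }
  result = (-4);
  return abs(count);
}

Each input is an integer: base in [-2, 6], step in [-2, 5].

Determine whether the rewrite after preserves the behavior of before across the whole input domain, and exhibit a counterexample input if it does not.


Evaluate both at base=-2, step=3.
before: total := 2 | count := 2 | ((step * count) == (base * -3)): true | count := 11 | result := 1 | iter idx=-2: | result := 6 | iter turn=0: | result := 12 | iter turn=1: | result := 18 | iter idx=-1: | result := 23 | iter turn=0: | result := 29 | iter turn=1: | result := 35 | iter idx=0: | result := 40 | iter turn=0: | result := 46 | iter turn=1: | result := 52 | iter idx=1: | result := 57 | iter turn=0: | result := 63 | iter turn=1: | result := 69 | delta := 0 | iter idx=-2: | delta := 11 | iter idx=-1: | delta := 11 | iter idx=0: | delta := 11 | iter idx=1: | delta := 11 | iter idx=2: | delta := 11 | iter idx=3: | delta := 11 | result := -4 | result 11
after: count := 2 | total := 2 | (!((step * count) == (base * -3))): false | count := 12 | result := 1 | result := 6 | iter turn=0: | result := 12 | iter turn=1: | result := 18 | iter idx=-1: | result := 23 | iter turn=0: | result := 29 | iter turn=1: | result := 35 | iter idx=0: | result := 40 | iter turn=0: | result := 46 | iter turn=1: | result := 52 | iter idx=1: | result := 57 | iter turn=0: | result := 63 | iter turn=1: | result := 69 | delta := 0 | iter idx=-2: | delta := 12 | iter idx=-1: | delta := 12 | iter idx=0: | delta := 12 | iter idx=1: | delta := 12 | iter idx=2: | delta := 12 | iter idx=3: | delta := 12 | result := -4 | result 12
11 and 12 differ, so these are not the same function on this domain.
verdict: not equivalent; witness: base=-2, step=3


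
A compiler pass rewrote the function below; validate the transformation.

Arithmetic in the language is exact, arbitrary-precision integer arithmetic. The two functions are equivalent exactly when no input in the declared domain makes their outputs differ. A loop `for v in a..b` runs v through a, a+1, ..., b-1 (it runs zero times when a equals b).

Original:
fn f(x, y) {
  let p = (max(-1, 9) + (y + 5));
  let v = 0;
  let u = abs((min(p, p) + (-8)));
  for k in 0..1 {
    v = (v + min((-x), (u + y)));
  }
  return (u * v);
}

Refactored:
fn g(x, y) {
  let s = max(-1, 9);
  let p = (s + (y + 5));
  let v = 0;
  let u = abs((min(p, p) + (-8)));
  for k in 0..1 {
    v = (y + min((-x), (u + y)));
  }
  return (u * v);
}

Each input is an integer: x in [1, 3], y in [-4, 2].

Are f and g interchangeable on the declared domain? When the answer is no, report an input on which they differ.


Try x=1, y=-4.
f: p = 10; v = 0; u = 2; [k=0]; v = -2; return -4
g: s = 9; p = 10; v = 0; u = 2; [k=0]; v = -6; return -12
-4 and -12 differ, so these are not the same function on this domain.
verdict: not equivalent; witness: x=1, y=-4


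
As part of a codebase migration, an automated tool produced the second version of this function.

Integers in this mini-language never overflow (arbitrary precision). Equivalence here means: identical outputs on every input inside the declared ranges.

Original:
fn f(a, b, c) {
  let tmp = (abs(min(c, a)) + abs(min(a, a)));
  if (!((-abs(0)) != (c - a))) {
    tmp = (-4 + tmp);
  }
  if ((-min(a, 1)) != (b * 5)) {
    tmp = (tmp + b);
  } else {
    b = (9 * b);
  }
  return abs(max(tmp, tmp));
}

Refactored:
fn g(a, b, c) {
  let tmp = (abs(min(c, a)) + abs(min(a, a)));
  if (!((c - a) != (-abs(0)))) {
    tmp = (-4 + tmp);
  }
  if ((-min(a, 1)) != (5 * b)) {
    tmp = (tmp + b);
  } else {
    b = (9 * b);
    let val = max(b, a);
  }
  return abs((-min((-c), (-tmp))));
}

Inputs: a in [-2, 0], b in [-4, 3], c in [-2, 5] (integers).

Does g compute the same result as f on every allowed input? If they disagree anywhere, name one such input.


a=-2, b=-4, c=-2 yields 4 from f but 2 from g.
verdict: not equivalent; witness: a=-2, b=-4, c=-2


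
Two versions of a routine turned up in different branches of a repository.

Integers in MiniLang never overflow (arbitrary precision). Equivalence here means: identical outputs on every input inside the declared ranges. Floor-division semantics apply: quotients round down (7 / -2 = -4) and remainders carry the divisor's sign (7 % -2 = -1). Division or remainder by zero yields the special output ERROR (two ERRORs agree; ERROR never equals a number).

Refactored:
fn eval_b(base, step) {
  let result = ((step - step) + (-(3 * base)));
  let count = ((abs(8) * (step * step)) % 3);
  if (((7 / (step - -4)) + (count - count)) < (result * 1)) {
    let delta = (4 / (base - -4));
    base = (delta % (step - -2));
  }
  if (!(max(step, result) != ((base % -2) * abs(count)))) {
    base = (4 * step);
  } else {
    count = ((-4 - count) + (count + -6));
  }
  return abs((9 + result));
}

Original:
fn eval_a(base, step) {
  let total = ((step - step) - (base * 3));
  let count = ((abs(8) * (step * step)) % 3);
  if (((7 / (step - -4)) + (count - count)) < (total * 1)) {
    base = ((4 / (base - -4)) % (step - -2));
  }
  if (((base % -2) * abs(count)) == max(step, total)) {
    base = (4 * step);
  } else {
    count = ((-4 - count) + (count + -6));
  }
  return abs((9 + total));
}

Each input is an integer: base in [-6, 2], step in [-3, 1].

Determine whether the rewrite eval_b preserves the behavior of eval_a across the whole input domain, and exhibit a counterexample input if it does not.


The two versions differ — the changes include arithmetic usage differs; and comparison usage differs; and local variable names differ; and boolean connective usage differs; and statement counts differ.
Spot check at base=2, step=-3 — eval_a: total := -6 | count := 0 | (((7 / (step - -4)) + (count - count)) < (total * 1)): false | (((base % -2) * abs(count)) == max(step, total)): false | count := -10 | result 3. eval_b: result := -6 | count := 0 | (((7 / (step - -4)) + (count - count)) < (result * 1)): false | (!(max(step, result) != ((base % -2) * abs(count)))): false | count := -10 | result 3. Both give 3.
Across all 45 domain points the two functions coincide.
verdict: equivalent


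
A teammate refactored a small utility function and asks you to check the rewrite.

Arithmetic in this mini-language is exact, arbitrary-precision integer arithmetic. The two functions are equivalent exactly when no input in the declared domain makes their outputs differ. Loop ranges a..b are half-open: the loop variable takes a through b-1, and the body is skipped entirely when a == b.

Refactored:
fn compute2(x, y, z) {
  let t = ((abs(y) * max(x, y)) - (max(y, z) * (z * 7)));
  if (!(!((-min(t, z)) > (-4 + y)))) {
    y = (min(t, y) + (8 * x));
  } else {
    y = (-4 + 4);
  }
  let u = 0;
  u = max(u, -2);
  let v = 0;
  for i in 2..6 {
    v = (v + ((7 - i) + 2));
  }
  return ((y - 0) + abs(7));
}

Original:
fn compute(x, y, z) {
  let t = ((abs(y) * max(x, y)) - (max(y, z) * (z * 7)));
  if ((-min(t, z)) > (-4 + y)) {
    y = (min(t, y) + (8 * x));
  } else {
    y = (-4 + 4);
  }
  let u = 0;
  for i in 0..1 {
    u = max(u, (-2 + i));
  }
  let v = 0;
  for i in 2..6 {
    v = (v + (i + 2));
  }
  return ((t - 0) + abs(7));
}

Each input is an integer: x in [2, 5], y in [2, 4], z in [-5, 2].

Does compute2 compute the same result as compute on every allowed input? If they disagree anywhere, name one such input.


Try x=2, y=2, z=-5.
compute: t := 74 | ((-min(t, z)) > (-4 + y)): true | y := 18 | u := 0 | iter i=0: | u := 0 | v := 0 | iter i=2: | v := 4 | iter i=3: | v := 9 | iter i=4: | v := 15 | iter i=5: | v := 22 | result 81
compute2: t := 74 | (!(!((-min(t, z)) > (-4 + y)))): true | y := 18 | u := 0 | u := 0 | v := 0 | iter i=2: | v := 7 | iter i=3: | v := 13 | iter i=4: | v := 18 | iter i=5: | v := 22 | result 25
81 vs 25 — the two versions disagree here.
verdict: not equivalent; witness: x=2, y=2, z=-5


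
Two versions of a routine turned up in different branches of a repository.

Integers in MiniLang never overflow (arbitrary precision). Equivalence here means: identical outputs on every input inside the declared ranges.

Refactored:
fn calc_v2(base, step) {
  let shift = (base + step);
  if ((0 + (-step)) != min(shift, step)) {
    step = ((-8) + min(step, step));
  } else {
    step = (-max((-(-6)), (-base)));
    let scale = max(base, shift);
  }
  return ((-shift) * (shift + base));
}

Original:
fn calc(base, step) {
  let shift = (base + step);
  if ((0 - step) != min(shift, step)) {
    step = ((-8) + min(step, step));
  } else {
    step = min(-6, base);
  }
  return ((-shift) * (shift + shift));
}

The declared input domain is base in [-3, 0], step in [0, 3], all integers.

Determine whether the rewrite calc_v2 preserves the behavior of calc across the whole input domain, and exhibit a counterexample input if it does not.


At base=-3, step=1: calc gives -8, calc_v2 gives -10.
verdict: not equivalent; witness: base=-3, step=1


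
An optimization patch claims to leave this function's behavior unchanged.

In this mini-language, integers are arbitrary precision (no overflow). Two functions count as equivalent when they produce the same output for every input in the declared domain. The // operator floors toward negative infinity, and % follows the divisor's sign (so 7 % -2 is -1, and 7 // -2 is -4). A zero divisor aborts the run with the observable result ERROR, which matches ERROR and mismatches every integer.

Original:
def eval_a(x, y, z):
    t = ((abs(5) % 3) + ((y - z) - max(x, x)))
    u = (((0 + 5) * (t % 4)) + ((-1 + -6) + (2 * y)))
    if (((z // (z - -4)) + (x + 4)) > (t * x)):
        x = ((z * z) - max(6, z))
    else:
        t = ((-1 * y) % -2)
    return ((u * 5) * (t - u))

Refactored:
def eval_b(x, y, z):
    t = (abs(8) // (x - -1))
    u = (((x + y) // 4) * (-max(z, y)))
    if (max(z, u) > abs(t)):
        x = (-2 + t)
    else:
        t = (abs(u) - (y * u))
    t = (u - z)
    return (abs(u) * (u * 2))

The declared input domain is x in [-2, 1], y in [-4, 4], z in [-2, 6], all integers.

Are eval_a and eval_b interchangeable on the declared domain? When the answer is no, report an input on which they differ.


Evaluate both at x=-2, y=-4, z=-2.
eval_a: t becomes 2; next u becomes -5; next (((z // (z - -4)) + (x + 4)) > (t * x)) evaluates to true; next x becomes -2; next final value -175
eval_b: t becomes -8; next u becomes -4; next (max(z, u) > abs(t)) evaluates to false; next t becomes -12; next t becomes -2; next final value -32
-175 and -32 differ, so these are not the same function on this domain.
verdict: not equivalent; witness: x=-2, y=-4, z=-2


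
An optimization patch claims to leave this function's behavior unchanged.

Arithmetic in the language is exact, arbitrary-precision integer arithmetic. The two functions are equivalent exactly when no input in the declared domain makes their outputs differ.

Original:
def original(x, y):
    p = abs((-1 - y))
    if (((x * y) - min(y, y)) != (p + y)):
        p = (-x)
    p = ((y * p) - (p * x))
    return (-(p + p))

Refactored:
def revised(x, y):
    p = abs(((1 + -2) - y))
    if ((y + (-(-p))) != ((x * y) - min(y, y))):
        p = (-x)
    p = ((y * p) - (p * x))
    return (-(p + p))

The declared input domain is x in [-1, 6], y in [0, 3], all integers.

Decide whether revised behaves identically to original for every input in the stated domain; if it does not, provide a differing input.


Reading the diff, among the changes: arithmetic usage differs; and constant usage differs.
Tracing x=2, y=3: original: p := 4 | (((x * y) - min(y, y)) != (p + y)): true | p := -2 | p := -2 | result 4 | revised: p := 4 | ((y + (-(-p))) != ((x * y) - min(y, y))): true | p := -2 | p := -2 | result 4 — matching result 4.
Every one of the 32 inputs gives matching results.
verdict: equivalent


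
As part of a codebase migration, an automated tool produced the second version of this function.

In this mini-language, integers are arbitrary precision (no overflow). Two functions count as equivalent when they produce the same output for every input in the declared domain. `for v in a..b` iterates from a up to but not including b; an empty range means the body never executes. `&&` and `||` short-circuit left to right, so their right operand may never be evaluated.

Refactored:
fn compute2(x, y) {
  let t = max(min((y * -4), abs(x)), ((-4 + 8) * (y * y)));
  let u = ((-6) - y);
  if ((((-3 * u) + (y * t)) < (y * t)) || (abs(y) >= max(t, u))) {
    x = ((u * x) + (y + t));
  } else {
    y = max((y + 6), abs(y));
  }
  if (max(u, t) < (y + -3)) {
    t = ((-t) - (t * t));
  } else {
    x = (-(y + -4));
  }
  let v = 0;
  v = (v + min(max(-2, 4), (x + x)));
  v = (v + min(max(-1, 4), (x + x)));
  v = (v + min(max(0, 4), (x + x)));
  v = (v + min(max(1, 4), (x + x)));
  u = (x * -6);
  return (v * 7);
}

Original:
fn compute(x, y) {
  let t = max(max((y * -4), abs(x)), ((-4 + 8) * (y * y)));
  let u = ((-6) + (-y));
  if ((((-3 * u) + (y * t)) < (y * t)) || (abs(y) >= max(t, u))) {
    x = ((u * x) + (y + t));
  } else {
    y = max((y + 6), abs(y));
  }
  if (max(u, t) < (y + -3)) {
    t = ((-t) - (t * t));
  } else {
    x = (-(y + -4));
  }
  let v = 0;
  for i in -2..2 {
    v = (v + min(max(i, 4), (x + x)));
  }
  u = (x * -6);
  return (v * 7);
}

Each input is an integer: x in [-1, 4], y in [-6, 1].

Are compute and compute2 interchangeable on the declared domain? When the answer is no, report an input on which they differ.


These are not equivalent — on x=-1, y=0 the outputs split (-56 vs 112).
compute: t becomes 1; next u becomes -6; next ((((-3 * u) + (y * t)) < (y * t)) || (abs(y) >= max(t, u))) evaluates to false; next y becomes 6; next (max(u, t) < (y + -3)) evaluates to true; next t becomes -2; next v becomes 0; next at i=-2:; next v becomes -2; next at i=-1:; next v becomes -4; next at i=0:; next v becomes -6; next at i=1:; next v becomes -8; next u becomes 6; next final value -56
compute2: t becomes 0; next u becomes -6; next ((((-3 * u) + (y * t)) < (y * t)) || (abs(y) >= max(t, u))) evaluates to true; next x becomes 6; next (max(u, t) < (y + -3)) evaluates to false; next x becomes 4; next v becomes 0; next v becomes 4; next v becomes 8; next v becomes 12; next v becomes 16; next u becomes -24; next final value 112
verdict: not equivalent; witness: x=-1, y=0


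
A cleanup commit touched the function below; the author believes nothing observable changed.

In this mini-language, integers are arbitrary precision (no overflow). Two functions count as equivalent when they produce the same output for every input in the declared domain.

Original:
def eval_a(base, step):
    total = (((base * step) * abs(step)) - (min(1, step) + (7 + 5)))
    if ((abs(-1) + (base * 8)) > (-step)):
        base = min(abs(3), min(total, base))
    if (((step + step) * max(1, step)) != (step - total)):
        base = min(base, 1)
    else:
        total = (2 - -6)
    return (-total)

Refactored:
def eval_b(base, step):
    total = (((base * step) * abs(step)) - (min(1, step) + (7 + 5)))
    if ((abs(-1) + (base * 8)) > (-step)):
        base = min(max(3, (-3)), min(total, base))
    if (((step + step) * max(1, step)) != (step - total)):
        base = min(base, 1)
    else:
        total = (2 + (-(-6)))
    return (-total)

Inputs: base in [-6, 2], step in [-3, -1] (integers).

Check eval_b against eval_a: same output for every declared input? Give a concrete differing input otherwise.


This is a faithful refactor — min/max/abs usage differs, and arithmetic usage differs, and constant usage differs, but the computed results match everywhere.
As a probe, take base=-6, step=-2: eval_a runs total=14, then ((abs(-1) + (base * 8)) > (-step)) is false, then (((step + step) * max(1, step)) != (step - total)) is true, then base=-6, then returns -14; eval_b runs total=14, then ((abs(-1) + (base * 8)) > (-step)) is false, then (((step + step) * max(1, step)) != (step - total)) is true, then base=-6, then returns -14; both end at -14.
Checked all 27 inputs in the declared domain: the outputs agree on every one.
verdict: equivalent


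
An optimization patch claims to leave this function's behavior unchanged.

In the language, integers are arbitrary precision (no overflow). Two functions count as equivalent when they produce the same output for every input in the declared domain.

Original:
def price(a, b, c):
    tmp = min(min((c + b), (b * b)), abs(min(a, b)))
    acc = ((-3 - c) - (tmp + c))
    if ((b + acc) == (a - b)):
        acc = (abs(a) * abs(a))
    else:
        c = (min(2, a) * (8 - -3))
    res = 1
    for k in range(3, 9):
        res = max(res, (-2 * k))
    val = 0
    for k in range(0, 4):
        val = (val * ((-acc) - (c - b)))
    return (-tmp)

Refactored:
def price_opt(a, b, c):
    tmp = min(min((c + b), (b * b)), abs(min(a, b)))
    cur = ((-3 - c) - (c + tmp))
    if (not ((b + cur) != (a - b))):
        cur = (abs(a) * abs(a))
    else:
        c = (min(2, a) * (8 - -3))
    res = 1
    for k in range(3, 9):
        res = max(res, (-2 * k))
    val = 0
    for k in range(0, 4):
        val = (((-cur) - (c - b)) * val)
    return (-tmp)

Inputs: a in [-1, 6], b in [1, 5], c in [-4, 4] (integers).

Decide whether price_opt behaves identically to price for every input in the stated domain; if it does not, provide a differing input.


This is a faithful refactor — comparison usage differs, plus boolean connective usage differs, plus local variable names differ, but the computed results match everywhere.
Tracing a=4, b=1, c=-3: price: tmp = -2; acc = 5; ((b + acc) == (a - b)) -> false; c = 22; res = 1; [k=3]; res = 1; [k=4]; res = 1; [k=5]; res = 1; [k=6]; res = 1; [k=7]; res = 1; [k=8]; res = 1; val = 0; [k=0]; val = 0; [k=1]; val = 0; [k=2]; val = 0; [k=3]; val = 0; return 2 | price_opt: tmp = -2; cur = 5; (not ((b + cur) != (a - b))) -> false; c = 22; res = 1; [k=3]; res = 1; [k=4]; res = 1; [k=5]; res = 1; [k=6]; res = 1; [k=7]; res = 1; [k=8]; res = 1; val = 0; [k=0]; val = 0; [k=1]; val = 0; [k=2]; val = 0; [k=3]; val = 0; return 2 — matching result 2.
Sweeping the whole domain (360 inputs) finds no disagreement.
verdict: equivalent


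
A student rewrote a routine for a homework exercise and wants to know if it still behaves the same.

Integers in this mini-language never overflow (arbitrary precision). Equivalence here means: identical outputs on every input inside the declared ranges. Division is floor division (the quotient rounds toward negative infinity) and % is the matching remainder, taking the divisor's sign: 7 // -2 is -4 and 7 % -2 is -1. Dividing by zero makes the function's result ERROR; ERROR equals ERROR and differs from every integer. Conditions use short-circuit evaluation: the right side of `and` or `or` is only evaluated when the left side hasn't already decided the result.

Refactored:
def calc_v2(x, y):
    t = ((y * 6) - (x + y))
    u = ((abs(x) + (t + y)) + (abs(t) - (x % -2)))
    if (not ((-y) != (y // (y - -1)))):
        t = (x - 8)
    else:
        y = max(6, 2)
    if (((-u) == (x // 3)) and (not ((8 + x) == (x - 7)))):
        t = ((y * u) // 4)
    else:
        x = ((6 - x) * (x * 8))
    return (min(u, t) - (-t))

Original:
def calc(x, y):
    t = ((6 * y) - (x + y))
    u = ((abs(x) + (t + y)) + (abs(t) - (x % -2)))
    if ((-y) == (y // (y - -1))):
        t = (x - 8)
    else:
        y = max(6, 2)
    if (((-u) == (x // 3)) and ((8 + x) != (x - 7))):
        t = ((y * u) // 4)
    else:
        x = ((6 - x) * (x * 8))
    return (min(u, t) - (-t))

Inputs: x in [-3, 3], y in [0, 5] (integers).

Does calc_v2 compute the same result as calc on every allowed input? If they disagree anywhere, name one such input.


Comparing the listings, the differences include: boolean connective usage differs.
As a probe, take x=3, y=2: calc runs t becomes 7; next u becomes 20; next ((-y) == (y // (y - -1))) evaluates to false; next y becomes 6; next (((-u) == (x // 3)) and ((8 + x) != (x - 7))) evaluates to false; next x becomes 72; next final value 14; calc_v2 runs t becomes 7; next u becomes 20; next (not ((-y) != (y // (y - -1)))) evaluates to false; next y becomes 6; next (((-u) == (x // 3)) and (not ((8 + x) == (x - 7)))) evaluates to false; next x becomes 72; next final value 14; both end at 14.
Every one of the 42 inputs gives matching results.
verdict: equivalent


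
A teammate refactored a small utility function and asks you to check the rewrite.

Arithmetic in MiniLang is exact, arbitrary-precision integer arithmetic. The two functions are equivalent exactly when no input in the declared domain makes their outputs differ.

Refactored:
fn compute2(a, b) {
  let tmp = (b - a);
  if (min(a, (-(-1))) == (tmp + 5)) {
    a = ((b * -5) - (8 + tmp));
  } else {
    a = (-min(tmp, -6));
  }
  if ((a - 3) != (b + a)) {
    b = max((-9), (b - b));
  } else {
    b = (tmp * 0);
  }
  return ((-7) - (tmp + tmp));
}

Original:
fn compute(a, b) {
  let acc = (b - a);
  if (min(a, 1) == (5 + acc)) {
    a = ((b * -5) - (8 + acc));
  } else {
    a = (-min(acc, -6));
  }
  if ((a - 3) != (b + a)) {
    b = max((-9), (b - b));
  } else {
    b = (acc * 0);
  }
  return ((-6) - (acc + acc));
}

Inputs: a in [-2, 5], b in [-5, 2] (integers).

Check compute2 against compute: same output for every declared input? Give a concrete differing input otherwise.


There is a counterexample at a=-2, b=-5: 0 on one side, -1 on the other.
compute: acc := -3 | (min(a, 1) == (5 + acc)): false | a := 6 | ((a - 3) != (b + a)): true | b := 0 | result 0
compute2: tmp := -3 | (min(a, (-(-1))) == (tmp + 5)): false | a := 6 | ((a - 3) != (b + a)): true | b := 0 | result -1
verdict: not equivalent; witness: a=-2, b=-5


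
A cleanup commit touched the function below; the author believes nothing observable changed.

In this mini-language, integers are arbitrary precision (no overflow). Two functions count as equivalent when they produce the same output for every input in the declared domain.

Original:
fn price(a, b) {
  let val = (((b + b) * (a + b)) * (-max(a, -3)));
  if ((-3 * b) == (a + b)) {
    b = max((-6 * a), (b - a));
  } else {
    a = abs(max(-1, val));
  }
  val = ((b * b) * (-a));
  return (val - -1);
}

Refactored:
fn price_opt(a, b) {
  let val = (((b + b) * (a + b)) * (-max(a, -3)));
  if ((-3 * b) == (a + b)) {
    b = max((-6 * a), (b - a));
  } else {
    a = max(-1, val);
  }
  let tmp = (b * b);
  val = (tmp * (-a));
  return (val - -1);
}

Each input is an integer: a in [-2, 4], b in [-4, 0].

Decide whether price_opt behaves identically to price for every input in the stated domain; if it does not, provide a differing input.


Consider the input a=1, b=-4.
price: val=-24, then ((-3 * b) == (a + b)) is false, then a=1, then val=-16, then returns -15
price_opt: val=-24, then ((-3 * b) == (a + b)) is false, then a=-1, then tmp=16, then val=16, then returns 17
-15 and 17 differ, so these are not the same function on this domain.
verdict: not equivalent; witness: a=1, b=-4


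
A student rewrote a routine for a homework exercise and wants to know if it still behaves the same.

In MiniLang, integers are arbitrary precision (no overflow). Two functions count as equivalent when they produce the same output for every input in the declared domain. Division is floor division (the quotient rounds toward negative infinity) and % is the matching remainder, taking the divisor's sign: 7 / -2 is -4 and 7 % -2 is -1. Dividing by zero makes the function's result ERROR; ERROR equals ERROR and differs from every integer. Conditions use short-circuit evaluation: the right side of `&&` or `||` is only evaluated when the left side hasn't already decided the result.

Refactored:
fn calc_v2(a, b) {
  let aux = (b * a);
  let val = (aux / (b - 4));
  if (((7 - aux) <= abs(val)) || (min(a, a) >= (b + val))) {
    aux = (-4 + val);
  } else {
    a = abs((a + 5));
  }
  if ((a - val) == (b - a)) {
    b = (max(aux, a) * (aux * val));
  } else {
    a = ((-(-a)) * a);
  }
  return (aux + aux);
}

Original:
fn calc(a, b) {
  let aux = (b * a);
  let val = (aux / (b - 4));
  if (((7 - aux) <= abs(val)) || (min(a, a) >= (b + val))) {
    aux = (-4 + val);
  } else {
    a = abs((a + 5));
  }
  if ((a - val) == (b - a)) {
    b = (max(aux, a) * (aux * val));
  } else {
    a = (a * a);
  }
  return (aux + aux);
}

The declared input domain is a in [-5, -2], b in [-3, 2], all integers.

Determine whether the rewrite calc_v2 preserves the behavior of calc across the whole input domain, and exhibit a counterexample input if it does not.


Comparing the listings, the differences include: same computation, different form.
Tracing a=-5, b=-3: calc: aux becomes 15; next val becomes -3; next (((7 - aux) <= abs(val)) || (min(a, a) >= (b + val))) evaluates to true; next aux becomes -7; next ((a - val) == (b - a)) evaluates to false; next a becomes 25; next final value -14 | calc_v2: aux becomes 15; next val becomes -3; next (((7 - aux) <= abs(val)) || (min(a, a) >= (b + val))) evaluates to true; next aux becomes -7; next ((a - val) == (b - a)) evaluates to false; next a becomes 25; next final value -14 — matching result -14.
Across all 24 domain points the two functions coincide.
verdict: equivalent
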